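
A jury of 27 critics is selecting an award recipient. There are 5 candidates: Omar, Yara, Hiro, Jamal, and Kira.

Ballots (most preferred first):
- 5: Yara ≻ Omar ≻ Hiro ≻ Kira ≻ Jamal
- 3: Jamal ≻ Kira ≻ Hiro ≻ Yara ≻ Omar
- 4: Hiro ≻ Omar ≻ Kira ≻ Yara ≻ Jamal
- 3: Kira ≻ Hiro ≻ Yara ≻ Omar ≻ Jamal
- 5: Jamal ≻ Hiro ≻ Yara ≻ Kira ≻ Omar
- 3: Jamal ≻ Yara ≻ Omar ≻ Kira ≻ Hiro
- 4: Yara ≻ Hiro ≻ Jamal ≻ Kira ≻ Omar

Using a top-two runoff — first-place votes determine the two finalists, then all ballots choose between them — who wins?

Yara

Round 1 first-place votes: Omar 0, Yara 9, Hiro 4, Jamal 11, Kira 3. Jamal and Yara advance.
Runoff: Jamal is ranked above Yara on 11 ballots, Yara above Jamal on 16.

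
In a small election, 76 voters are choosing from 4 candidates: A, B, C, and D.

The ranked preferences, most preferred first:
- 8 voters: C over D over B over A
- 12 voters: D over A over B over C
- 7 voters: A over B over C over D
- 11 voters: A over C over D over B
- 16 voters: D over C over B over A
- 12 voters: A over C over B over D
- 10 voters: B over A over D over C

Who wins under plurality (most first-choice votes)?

First-place votes: A 30, B 10, C 8, D 28.

A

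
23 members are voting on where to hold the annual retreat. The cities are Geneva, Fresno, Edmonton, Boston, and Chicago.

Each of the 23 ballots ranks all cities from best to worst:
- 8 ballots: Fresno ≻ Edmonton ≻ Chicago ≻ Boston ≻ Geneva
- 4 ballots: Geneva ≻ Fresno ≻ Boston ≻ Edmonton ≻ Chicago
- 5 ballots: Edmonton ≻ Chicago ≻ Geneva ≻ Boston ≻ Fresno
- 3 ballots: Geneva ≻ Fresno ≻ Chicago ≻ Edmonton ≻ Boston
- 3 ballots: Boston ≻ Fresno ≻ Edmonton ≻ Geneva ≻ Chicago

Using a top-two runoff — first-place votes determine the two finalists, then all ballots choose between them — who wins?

Round 1 first-place votes: Geneva 7, Fresno 8, Edmonton 5, Boston 3, Chicago 0. Fresno and Geneva advance.
Runoff: Fresno is ranked above Geneva on 11 ballots, Geneva above Fresno on 12.

Geneva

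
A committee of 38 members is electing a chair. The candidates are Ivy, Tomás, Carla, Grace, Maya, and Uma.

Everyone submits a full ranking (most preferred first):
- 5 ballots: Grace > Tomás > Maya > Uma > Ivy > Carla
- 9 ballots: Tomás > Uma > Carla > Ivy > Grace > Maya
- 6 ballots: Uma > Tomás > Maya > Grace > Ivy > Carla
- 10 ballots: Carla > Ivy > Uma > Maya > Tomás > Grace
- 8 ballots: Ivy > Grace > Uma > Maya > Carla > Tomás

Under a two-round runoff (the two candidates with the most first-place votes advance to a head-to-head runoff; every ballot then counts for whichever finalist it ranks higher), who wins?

Tomás

Round 1 first-place votes: Ivy 8, Tomás 9, Carla 10, Grace 5, Maya 0, Uma 6. Carla and Tomás advance.
Runoff: Carla is ranked above Tomás on 18 ballots, Tomás above Carla on 20.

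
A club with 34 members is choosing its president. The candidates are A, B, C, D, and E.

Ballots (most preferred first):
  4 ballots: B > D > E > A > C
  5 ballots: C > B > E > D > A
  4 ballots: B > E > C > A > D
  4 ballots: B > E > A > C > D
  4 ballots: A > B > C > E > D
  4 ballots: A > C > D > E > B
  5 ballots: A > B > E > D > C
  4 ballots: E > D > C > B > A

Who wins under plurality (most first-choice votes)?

A

First-place votes: A 13, B 12, C 5, D 0, E 4.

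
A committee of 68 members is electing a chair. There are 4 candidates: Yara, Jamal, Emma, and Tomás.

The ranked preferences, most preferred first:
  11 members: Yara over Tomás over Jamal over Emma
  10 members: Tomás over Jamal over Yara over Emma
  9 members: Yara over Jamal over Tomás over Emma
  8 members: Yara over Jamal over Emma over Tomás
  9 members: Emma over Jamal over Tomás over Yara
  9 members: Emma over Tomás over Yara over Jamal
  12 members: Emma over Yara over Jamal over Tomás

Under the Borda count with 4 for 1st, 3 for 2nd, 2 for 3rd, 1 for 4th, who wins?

Yara

Yara: 11×4 + 10×2 + 9×4 + 8×4 + 9×1 + 9×2 + 12×3 = 195
Jamal: 11×2 + 10×3 + 9×3 + 8×3 + 9×3 + 9×1 + 12×2 = 163
Emma: 11×1 + 10×1 + 9×1 + 8×2 + 9×4 + 9×4 + 12×4 = 166
Tomás: 11×3 + 10×4 + 9×2 + 8×1 + 9×2 + 9×3 + 12×1 = 156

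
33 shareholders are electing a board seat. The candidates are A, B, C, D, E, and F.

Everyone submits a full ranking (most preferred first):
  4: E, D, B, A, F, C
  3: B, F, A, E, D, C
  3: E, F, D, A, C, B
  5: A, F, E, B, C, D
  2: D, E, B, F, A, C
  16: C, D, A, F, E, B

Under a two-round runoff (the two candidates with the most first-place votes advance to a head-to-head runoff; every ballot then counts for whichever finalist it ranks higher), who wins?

E

Round 1 first-place votes: A 5, B 3, C 16, D 2, E 7, F 0. C and E advance.
Runoff: C is ranked above E on 16 ballots, E above C on 17.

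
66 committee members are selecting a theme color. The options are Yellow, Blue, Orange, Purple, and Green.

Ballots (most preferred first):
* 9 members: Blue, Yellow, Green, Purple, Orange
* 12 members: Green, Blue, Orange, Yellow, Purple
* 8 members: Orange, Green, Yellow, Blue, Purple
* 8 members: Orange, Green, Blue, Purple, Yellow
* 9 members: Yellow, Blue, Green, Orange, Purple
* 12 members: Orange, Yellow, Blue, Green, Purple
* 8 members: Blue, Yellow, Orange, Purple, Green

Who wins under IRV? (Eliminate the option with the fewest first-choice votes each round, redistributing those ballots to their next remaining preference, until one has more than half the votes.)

Round 1: Yellow 9, Blue 17, Orange 28, Purple 0, Green 12. Purple eliminated.
Round 2: Yellow 9, Blue 17, Orange 28, Green 12. Yellow eliminated.
Round 3: Blue 26, Orange 28, Green 12. Green eliminated.
Round 4: Blue 38, Orange 28. Blue has a majority (≥34).

Blue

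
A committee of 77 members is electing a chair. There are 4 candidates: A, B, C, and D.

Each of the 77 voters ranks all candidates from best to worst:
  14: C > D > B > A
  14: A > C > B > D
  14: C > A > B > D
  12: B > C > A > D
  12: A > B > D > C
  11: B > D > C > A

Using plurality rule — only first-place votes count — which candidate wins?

C

First-place votes: A 26, B 23, C 28, D 0.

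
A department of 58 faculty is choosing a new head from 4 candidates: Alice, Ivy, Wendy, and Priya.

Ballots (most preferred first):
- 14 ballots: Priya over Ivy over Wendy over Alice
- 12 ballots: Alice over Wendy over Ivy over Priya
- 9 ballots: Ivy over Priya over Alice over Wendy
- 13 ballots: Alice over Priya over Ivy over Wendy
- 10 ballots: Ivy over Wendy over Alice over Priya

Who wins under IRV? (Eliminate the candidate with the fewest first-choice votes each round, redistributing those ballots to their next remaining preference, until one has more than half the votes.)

Round 1: Alice 25, Ivy 19, Wendy 0, Priya 14. Wendy eliminated.
Round 2: Alice 25, Ivy 19, Priya 14. Priya eliminated.
Round 3: Alice 25, Ivy 33. Ivy has a majority (≥30).

Ivy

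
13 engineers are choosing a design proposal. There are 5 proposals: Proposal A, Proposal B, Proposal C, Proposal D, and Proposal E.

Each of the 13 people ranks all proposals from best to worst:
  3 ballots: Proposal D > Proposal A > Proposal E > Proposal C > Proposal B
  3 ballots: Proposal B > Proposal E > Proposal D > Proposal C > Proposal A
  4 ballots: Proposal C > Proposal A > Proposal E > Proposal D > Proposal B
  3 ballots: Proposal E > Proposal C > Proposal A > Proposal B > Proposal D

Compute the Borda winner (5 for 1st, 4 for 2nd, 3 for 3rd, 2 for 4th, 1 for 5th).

Proposal E

Proposal A: 3×4 + 3×1 + 4×4 + 3×3 = 40
Proposal B: 3×1 + 3×5 + 4×1 + 3×2 = 28
Proposal C: 3×2 + 3×2 + 4×5 + 3×4 = 44
Proposal D: 3×5 + 3×3 + 4×2 + 3×1 = 35
Proposal E: 3×3 + 3×4 + 4×3 + 3×5 = 48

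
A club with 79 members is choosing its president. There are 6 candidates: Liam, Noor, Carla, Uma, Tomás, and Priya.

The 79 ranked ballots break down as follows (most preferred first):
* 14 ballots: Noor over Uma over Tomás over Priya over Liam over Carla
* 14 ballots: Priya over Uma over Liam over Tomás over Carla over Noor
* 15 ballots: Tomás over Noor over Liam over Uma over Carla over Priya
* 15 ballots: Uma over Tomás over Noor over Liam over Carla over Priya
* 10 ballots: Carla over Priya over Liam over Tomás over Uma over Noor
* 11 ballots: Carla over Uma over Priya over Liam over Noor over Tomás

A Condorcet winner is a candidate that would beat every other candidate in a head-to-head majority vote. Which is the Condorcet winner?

Uma

Uma vs Liam: 54–25
Uma vs Noor: 50–29
Uma vs Carla: 58–21
Uma vs Tomás: 54–25
Uma vs Priya: 55–24
Uma beats every other candidate.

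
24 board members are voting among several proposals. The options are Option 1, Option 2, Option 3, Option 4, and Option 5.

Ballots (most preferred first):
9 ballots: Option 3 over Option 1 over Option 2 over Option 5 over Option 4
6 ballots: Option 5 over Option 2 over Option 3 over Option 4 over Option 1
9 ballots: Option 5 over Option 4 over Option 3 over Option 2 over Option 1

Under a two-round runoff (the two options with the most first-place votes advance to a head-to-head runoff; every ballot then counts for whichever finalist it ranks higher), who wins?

Round 1 first-place votes: Option 1 0, Option 2 0, Option 3 9, Option 4 0, Option 5 15. Option 5 and Option 3 advance.
Runoff: Option 5 is ranked above Option 3 on 15 ballots, Option 3 above Option 5 on 9.

Option 5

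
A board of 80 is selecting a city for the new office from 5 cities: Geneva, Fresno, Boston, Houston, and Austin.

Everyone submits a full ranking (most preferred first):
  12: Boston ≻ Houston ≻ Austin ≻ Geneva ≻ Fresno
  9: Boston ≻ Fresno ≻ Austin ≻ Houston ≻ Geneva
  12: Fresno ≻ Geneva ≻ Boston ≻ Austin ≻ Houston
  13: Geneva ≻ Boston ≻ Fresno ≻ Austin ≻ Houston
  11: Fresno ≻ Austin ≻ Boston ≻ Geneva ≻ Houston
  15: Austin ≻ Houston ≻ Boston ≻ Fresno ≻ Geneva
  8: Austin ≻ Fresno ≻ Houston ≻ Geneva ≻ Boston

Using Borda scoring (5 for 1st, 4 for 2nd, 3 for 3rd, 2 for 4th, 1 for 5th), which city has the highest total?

Boston

Geneva: 12×2 + 9×1 + 12×4 + 13×5 + 11×2 + 15×1 + 8×2 = 199
Fresno: 12×1 + 9×4 + 12×5 + 13×3 + 11×5 + 15×2 + 8×4 = 264
Boston: 12×5 + 9×5 + 12×3 + 13×4 + 11×3 + 15×3 + 8×1 = 279
Houston: 12×4 + 9×2 + 12×1 + 13×1 + 11×1 + 15×4 + 8×3 = 186
Austin: 12×3 + 9×3 + 12×2 + 13×2 + 11×4 + 15×5 + 8×5 = 272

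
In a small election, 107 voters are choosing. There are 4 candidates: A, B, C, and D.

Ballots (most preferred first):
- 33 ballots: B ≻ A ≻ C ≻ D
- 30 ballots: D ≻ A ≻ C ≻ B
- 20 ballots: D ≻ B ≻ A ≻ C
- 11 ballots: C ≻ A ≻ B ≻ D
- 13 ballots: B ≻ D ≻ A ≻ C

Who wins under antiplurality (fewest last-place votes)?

Last-place votes: A 0, B 30, C 33, D 44.

A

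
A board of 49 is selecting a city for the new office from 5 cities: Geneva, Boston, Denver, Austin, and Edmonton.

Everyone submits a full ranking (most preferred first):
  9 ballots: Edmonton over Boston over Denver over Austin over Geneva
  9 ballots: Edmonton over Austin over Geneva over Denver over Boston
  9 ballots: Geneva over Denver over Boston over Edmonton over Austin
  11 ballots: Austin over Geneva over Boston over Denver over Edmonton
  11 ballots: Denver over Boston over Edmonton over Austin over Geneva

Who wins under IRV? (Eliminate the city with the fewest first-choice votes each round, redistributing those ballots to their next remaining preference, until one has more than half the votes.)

Round 1: Geneva 9, Boston 0, Denver 11, Austin 11, Edmonton 18. Boston eliminated.
Round 2: Geneva 9, Denver 11, Austin 11, Edmonton 18. Geneva eliminated.
Round 3: Denver 20, Austin 11, Edmonton 18. Austin eliminated.
Round 4: Denver 31, Edmonton 18. Denver has a majority (≥25).

Denver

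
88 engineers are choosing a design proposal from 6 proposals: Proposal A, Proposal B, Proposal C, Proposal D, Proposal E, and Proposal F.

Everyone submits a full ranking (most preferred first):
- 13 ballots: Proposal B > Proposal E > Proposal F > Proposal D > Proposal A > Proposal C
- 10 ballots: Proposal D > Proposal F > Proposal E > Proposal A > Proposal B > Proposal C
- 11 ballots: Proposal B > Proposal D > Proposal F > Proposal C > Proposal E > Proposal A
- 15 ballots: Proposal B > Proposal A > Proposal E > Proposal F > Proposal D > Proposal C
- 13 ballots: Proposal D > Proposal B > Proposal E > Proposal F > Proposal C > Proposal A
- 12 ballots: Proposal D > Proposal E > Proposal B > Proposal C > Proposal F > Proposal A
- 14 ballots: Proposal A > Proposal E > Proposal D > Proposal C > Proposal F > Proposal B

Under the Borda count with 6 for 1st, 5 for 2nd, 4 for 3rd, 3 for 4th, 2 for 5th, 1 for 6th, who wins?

Proposal A: 13×2 + 10×3 + 11×1 + 15×5 + 13×1 + 12×1 + 14×6 = 251
Proposal B: 13×6 + 10×2 + 11×6 + 15×6 + 13×5 + 12×4 + 14×1 = 381
Proposal C: 13×1 + 10×1 + 11×3 + 15×1 + 13×2 + 12×3 + 14×3 = 175
Proposal D: 13×3 + 10×6 + 11×5 + 15×2 + 13×6 + 12×6 + 14×4 = 390
Proposal E: 13×5 + 10×4 + 11×2 + 15×4 + 13×4 + 12×5 + 14×5 = 369
Proposal F: 13×4 + 10×5 + 11×4 + 15×3 + 13×3 + 12×2 + 14×2 = 282

Proposal D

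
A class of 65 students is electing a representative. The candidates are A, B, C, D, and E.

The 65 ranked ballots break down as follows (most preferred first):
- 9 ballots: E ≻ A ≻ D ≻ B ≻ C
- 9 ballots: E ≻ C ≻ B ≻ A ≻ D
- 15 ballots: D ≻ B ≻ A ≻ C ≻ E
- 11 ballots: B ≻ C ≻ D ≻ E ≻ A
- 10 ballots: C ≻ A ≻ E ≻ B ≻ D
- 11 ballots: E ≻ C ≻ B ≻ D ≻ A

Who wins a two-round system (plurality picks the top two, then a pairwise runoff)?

Round 1 first-place votes: A 0, B 11, C 10, D 15, E 29. E and D advance.
Runoff: E is ranked above D on 39 ballots, D above E on 26.

E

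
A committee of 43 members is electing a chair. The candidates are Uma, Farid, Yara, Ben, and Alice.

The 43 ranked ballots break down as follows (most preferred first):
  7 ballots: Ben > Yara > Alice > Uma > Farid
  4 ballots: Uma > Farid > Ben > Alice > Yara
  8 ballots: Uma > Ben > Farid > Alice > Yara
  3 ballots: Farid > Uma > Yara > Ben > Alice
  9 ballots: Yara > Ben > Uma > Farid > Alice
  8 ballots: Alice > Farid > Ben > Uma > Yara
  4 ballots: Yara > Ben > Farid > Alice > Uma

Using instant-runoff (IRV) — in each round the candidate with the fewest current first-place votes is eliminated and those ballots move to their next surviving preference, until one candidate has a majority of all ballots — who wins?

Round 1: Uma 12, Farid 3, Yara 13, Ben 7, Alice 8. Farid eliminated.
Round 2: Uma 15, Yara 13, Ben 7, Alice 8. Ben eliminated.
Round 3: Uma 15, Yara 20, Alice 8. Alice eliminated.
Round 4: Uma 23, Yara 20. Uma has a majority (≥22).

Uma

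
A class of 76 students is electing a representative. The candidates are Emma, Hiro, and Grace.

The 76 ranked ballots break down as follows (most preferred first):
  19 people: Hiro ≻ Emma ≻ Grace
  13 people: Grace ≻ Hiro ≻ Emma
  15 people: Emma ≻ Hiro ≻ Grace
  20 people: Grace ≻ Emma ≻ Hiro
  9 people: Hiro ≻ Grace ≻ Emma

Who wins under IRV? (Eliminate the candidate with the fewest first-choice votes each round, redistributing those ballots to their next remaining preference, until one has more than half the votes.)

Round 1: Emma 15, Hiro 28, Grace 33. Emma eliminated.
Round 2: Hiro 43, Grace 33. Hiro has a majority (≥39).

Hiro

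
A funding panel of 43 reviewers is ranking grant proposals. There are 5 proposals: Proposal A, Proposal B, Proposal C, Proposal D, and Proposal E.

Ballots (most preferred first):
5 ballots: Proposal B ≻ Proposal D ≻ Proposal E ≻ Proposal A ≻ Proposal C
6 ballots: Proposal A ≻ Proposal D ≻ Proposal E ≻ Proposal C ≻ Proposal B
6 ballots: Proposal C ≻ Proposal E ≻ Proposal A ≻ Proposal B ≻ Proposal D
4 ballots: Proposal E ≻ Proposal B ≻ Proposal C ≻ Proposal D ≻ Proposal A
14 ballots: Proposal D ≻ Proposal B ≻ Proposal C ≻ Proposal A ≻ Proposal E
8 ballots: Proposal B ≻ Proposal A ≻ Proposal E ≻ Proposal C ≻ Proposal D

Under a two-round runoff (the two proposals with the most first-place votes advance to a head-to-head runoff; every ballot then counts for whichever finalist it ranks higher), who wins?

Round 1 first-place votes: Proposal A 6, Proposal B 13, Proposal C 6, Proposal D 14, Proposal E 4. Proposal D and Proposal B advance.
Runoff: Proposal D is ranked above Proposal B on 20 ballots, Proposal B above Proposal D on 23.

Proposal B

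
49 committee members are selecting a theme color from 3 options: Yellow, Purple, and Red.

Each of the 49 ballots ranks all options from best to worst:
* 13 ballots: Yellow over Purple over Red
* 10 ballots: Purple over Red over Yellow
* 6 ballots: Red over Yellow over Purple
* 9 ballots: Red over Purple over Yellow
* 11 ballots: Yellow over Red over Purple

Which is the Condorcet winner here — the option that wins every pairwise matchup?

Red vs Yellow: 25–24
Red vs Purple: 26–23
Red beats every other option.

Red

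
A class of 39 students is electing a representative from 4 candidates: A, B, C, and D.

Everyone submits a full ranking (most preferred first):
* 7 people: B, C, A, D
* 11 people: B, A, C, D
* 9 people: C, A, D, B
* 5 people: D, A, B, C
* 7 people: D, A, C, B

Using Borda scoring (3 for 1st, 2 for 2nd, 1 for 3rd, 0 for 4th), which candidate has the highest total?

A

A: 7×1 + 11×2 + 9×2 + 5×2 + 7×2 = 71
B: 7×3 + 11×3 + 9×0 + 5×1 + 7×0 = 59
C: 7×2 + 11×1 + 9×3 + 5×0 + 7×1 = 59
D: 7×0 + 11×0 + 9×1 + 5×3 + 7×3 = 45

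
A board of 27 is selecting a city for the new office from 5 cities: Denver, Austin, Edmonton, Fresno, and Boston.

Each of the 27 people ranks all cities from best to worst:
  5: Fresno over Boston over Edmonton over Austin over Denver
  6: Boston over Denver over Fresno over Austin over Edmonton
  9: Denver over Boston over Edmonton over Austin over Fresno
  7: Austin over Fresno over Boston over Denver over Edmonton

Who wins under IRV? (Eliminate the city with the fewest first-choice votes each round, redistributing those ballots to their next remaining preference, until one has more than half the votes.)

Round 1: Denver 9, Austin 7, Edmonton 0, Fresno 5, Boston 6. Edmonton eliminated.
Round 2: Denver 9, Austin 7, Fresno 5, Boston 6. Fresno eliminated.
Round 3: Denver 9, Austin 7, Boston 11. Austin eliminated.
Round 4: Denver 9, Boston 18. Boston has a majority (≥14).

Boston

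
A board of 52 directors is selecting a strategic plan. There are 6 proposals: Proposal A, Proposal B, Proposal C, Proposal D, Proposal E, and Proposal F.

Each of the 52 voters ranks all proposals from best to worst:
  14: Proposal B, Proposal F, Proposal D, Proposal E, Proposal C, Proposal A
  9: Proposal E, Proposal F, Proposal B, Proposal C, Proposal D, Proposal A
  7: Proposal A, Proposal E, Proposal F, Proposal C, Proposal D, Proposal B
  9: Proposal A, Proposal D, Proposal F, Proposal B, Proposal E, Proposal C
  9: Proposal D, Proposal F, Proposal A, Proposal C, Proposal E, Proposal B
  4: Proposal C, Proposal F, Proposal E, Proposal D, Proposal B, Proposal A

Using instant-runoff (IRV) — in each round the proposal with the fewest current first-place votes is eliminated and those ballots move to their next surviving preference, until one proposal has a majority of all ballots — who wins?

Proposal B

Round 1: Proposal A 16, Proposal B 14, Proposal C 4, Proposal D 9, Proposal E 9, Proposal F 0. Proposal F eliminated.
Round 2: Proposal A 16, Proposal B 14, Proposal C 4, Proposal D 9, Proposal E 9. Proposal C eliminated.
Round 3: Proposal A 16, Proposal B 14, Proposal D 9, Proposal E 13. Proposal D eliminated.
Round 4: Proposal A 25, Proposal B 14, Proposal E 13. Proposal E eliminated.
Round 5: Proposal A 25, Proposal B 27. Proposal B has a majority (≥27).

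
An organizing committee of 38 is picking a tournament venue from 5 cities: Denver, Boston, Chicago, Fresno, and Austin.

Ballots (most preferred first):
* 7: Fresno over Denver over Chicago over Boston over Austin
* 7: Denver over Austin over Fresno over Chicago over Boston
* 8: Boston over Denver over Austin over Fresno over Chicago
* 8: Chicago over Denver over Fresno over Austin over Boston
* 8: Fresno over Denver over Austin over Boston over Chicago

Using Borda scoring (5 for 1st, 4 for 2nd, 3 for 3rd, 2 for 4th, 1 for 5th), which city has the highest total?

Denver

Denver: 7×4 + 7×5 + 8×4 + 8×4 + 8×4 = 159
Boston: 7×2 + 7×1 + 8×5 + 8×1 + 8×2 = 85
Chicago: 7×3 + 7×2 + 8×1 + 8×5 + 8×1 = 91
Fresno: 7×5 + 7×3 + 8×2 + 8×3 + 8×5 = 136
Austin: 7×1 + 7×4 + 8×3 + 8×2 + 8×3 = 99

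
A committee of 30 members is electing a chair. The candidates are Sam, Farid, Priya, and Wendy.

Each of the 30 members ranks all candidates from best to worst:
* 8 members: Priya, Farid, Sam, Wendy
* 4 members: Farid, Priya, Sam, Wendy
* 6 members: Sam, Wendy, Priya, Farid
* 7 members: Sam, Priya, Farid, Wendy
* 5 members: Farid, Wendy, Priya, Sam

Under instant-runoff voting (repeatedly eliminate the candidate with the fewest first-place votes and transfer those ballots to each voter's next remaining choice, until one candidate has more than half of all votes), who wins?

Round 1: Sam 13, Farid 9, Priya 8, Wendy 0. Wendy eliminated.
Round 2: Sam 13, Farid 9, Priya 8. Priya eliminated.
Round 3: Sam 13, Farid 17. Farid has a majority (≥16).

Farid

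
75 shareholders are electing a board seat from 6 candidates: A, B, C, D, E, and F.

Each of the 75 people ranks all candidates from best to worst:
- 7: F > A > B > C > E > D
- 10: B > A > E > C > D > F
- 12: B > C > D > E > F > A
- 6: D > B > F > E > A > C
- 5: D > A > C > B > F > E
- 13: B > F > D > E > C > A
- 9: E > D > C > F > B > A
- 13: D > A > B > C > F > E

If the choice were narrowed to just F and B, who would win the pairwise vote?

B

F is ranked above B on 16 ballots; B above F on 59.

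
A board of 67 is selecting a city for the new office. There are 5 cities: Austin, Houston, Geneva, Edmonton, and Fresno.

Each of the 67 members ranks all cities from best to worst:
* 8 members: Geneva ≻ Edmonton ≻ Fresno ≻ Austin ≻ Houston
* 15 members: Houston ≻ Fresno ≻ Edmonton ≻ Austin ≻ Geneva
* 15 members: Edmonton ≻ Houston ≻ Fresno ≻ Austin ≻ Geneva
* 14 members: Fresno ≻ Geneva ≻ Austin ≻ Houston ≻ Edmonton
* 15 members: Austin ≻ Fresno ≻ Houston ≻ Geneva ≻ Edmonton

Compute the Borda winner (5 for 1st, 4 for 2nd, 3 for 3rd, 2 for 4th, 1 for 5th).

Austin: 8×2 + 15×2 + 15×2 + 14×3 + 15×5 = 193
Houston: 8×1 + 15×5 + 15×4 + 14×2 + 15×3 = 216
Geneva: 8×5 + 15×1 + 15×1 + 14×4 + 15×2 = 156
Edmonton: 8×4 + 15×3 + 15×5 + 14×1 + 15×1 = 181
Fresno: 8×3 + 15×4 + 15×3 + 14×5 + 15×4 = 259

Fresno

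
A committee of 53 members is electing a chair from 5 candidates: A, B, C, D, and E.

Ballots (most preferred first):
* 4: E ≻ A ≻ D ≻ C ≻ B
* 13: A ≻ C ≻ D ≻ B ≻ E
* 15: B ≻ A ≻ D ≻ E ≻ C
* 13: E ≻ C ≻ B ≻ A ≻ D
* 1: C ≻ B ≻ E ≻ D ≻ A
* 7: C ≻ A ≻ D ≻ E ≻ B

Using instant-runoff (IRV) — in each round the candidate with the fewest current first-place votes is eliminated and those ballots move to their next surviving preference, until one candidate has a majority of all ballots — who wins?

A

Round 1: A 13, B 15, C 8, D 0, E 17. D eliminated.
Round 2: A 13, B 15, C 8, E 17. C eliminated.
Round 3: A 20, B 16, E 17. B eliminated.
Round 4: A 35, E 18. A has a majority (≥27).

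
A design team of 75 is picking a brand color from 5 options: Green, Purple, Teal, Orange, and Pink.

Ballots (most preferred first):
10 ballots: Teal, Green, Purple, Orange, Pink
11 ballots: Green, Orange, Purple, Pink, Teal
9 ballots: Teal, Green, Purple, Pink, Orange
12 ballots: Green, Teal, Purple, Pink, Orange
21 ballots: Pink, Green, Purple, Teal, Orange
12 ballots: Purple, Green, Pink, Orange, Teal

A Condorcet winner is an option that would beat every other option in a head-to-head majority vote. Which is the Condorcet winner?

Green

Green vs Purple: 63–12
Green vs Teal: 56–19
Green vs Orange: 75–0
Green vs Pink: 54–21
Green beats every other option.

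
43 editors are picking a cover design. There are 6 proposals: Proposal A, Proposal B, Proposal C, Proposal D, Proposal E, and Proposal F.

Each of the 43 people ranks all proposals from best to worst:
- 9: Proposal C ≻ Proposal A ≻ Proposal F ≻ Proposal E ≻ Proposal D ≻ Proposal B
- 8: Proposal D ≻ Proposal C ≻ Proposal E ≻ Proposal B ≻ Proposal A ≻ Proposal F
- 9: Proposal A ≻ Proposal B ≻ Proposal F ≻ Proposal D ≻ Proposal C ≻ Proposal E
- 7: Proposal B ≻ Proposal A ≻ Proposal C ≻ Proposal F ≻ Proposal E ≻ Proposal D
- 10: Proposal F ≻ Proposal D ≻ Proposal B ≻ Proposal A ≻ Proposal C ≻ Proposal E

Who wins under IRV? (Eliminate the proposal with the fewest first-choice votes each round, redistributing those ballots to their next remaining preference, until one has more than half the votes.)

Round 1: Proposal A 9, Proposal B 7, Proposal C 9, Proposal D 8, Proposal E 0, Proposal F 10. Proposal E eliminated.
Round 2: Proposal A 9, Proposal B 7, Proposal C 9, Proposal D 8, Proposal F 10. Proposal B eliminated.
Round 3: Proposal A 16, Proposal C 9, Proposal D 8, Proposal F 10. Proposal D eliminated.
Round 4: Proposal A 16, Proposal C 17, Proposal F 10. Proposal F eliminated.
Round 5: Proposal A 26, Proposal C 17. Proposal A has a majority (≥22).

Proposal A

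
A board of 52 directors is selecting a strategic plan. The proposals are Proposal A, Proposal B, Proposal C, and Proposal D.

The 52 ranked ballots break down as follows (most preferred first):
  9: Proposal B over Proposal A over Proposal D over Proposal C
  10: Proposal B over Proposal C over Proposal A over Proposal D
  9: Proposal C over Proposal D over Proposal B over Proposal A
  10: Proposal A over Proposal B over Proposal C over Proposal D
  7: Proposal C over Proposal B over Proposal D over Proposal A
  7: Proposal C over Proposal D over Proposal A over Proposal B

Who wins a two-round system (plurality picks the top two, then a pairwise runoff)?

Round 1 first-place votes: Proposal A 10, Proposal B 19, Proposal C 23, Proposal D 0. Proposal C and Proposal B advance.
Runoff: Proposal C is ranked above Proposal B on 23 ballots, Proposal B above Proposal C on 29.

Proposal B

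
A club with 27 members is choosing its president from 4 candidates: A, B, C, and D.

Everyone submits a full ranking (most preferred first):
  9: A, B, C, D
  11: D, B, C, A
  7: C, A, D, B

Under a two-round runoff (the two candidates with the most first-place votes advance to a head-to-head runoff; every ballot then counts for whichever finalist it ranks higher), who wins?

A

Round 1 first-place votes: A 9, B 0, C 7, D 11. D and A advance.
Runoff: D is ranked above A on 11 ballots, A above D on 16.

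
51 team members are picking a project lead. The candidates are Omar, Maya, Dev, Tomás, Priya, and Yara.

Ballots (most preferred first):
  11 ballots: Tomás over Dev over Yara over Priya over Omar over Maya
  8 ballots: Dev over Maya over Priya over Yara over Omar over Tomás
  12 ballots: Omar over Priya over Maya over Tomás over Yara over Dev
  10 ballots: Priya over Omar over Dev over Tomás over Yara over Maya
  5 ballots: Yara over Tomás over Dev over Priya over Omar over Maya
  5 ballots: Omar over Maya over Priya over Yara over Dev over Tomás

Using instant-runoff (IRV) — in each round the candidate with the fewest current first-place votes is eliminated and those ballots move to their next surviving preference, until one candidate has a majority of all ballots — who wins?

Round 1: Omar 17, Maya 0, Dev 8, Tomás 11, Priya 10, Yara 5. Maya eliminated.
Round 2: Omar 17, Dev 8, Tomás 11, Priya 10, Yara 5. Yara eliminated.
Round 3: Omar 17, Dev 8, Tomás 16, Priya 10. Dev eliminated.
Round 4: Omar 17, Tomás 16, Priya 18. Tomás eliminated.
Round 5: Omar 17, Priya 34. Priya has a majority (≥26).

Priya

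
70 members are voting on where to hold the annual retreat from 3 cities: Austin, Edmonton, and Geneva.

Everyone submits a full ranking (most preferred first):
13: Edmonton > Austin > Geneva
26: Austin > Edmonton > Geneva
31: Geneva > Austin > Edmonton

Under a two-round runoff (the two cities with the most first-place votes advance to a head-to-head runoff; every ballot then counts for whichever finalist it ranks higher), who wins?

Round 1 first-place votes: Austin 26, Edmonton 13, Geneva 31. Geneva and Austin advance.
Runoff: Geneva is ranked above Austin on 31 ballots, Austin above Geneva on 39.

Austin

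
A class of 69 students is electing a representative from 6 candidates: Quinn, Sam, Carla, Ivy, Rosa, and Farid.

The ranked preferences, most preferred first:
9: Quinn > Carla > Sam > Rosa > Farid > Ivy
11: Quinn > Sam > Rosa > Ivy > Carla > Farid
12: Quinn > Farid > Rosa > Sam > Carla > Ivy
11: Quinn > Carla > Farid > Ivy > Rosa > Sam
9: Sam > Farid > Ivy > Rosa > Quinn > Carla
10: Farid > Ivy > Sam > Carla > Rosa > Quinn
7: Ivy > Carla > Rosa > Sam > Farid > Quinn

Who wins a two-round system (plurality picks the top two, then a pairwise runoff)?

Round 1 first-place votes: Quinn 43, Sam 9, Carla 0, Ivy 7, Rosa 0, Farid 10. Quinn and Farid advance.
Runoff: Quinn is ranked above Farid on 43 ballots, Farid above Quinn on 26.

Quinn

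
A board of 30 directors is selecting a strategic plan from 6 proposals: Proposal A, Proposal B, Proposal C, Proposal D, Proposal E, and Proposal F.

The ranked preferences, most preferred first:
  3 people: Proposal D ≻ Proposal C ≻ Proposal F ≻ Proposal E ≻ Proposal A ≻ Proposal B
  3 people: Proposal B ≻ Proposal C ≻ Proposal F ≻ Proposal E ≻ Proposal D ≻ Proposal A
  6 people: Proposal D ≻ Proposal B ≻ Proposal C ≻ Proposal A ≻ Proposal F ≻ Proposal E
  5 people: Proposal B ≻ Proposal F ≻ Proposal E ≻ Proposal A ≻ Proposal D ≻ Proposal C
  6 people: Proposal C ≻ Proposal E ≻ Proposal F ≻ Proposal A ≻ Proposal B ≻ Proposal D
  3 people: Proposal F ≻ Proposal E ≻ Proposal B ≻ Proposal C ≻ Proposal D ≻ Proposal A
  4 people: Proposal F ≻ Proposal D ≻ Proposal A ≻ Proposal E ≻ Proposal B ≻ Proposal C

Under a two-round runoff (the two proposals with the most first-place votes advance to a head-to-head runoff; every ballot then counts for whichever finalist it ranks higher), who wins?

Proposal B

Round 1 first-place votes: Proposal A 0, Proposal B 8, Proposal C 6, Proposal D 9, Proposal E 0, Proposal F 7. Proposal D and Proposal B advance.
Runoff: Proposal D is ranked above Proposal B on 13 ballots, Proposal B above Proposal D on 17.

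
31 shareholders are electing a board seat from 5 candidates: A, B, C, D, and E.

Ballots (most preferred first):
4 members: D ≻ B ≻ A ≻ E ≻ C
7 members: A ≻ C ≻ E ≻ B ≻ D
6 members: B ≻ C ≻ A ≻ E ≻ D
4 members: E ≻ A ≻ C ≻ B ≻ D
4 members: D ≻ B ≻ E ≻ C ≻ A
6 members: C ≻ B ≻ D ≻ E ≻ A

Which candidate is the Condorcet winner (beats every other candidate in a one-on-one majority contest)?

C vs A: 16–15
C vs B: 17–14
C vs D: 23–8
C vs E: 19–12
C beats every other candidate.

C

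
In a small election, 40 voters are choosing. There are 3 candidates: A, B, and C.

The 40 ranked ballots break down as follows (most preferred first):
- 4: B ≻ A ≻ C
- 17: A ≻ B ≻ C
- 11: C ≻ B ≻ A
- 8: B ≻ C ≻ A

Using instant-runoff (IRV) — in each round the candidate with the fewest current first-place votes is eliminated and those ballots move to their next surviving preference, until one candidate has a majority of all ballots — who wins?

Round 1: A 17, B 12, C 11. C eliminated.
Round 2: A 17, B 23. B has a majority (≥21).

B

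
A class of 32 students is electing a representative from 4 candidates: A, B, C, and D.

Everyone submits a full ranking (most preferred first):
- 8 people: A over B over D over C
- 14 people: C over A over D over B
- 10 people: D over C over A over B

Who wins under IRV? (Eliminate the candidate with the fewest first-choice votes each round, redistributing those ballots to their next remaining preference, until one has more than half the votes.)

Round 1: A 8, B 0, C 14, D 10. B eliminated.
Round 2: A 8, C 14, D 10. A eliminated.
Round 3: C 14, D 18. D has a majority (≥17).

D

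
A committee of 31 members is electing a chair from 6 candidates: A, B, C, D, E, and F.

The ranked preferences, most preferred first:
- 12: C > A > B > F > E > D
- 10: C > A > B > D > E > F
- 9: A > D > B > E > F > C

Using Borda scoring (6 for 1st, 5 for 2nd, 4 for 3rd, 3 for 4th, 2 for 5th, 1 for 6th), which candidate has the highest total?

A

A: 12×5 + 10×5 + 9×6 = 164
B: 12×4 + 10×4 + 9×4 = 124
C: 12×6 + 10×6 + 9×1 = 141
D: 12×1 + 10×3 + 9×5 = 87
E: 12×2 + 10×2 + 9×3 = 71
F: 12×3 + 10×1 + 9×2 = 64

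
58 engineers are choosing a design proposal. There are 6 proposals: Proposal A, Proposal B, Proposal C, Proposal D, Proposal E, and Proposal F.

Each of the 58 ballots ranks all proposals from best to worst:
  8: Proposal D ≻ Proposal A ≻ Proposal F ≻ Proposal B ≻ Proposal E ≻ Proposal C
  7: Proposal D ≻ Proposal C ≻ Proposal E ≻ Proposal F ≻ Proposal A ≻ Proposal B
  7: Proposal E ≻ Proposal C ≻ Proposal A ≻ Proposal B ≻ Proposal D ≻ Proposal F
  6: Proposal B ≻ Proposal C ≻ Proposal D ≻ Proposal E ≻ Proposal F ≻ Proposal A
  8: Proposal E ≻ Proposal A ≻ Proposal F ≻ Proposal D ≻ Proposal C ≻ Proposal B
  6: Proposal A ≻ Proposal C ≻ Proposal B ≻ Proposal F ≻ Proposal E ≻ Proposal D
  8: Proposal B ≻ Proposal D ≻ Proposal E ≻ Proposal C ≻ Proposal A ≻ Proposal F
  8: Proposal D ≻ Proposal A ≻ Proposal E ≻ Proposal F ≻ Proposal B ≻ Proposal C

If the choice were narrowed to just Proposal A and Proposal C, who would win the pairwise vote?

Proposal A

Proposal A is ranked above Proposal C on 30 ballots; Proposal C above Proposal A on 28.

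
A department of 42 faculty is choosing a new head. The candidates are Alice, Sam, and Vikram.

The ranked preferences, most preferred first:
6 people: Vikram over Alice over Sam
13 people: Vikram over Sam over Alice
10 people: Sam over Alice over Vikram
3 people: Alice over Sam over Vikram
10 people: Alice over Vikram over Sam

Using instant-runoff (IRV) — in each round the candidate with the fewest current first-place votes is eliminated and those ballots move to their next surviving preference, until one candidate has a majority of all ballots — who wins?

Alice

Round 1: Alice 13, Sam 10, Vikram 19. Sam eliminated.
Round 2: Alice 23, Vikram 19. Alice has a majority (≥22).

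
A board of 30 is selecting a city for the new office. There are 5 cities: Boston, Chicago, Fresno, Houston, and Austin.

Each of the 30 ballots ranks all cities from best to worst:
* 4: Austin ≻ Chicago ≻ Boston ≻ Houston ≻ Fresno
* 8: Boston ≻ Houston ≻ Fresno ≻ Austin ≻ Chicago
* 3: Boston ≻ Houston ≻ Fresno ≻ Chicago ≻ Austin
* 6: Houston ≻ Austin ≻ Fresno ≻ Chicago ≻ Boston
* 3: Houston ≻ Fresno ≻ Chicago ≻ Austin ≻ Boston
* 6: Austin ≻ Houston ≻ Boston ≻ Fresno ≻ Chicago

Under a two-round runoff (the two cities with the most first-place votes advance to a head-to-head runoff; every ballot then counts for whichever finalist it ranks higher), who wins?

Austin

Round 1 first-place votes: Boston 11, Chicago 0, Fresno 0, Houston 9, Austin 10. Boston and Austin advance.
Runoff: Boston is ranked above Austin on 11 ballots, Austin above Boston on 19.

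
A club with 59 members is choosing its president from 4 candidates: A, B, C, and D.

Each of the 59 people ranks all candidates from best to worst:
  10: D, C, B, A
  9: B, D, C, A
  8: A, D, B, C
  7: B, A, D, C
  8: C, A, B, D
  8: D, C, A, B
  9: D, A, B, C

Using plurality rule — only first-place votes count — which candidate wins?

D

First-place votes: A 8, B 16, C 8, D 27.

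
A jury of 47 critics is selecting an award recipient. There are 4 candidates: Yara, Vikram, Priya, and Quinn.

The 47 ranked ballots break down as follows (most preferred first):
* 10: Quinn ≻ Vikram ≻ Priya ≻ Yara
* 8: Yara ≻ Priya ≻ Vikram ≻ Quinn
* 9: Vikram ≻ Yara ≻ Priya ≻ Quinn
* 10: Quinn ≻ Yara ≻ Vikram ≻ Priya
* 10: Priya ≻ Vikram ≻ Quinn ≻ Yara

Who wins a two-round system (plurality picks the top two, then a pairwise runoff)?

Priya

Round 1 first-place votes: Yara 8, Vikram 9, Priya 10, Quinn 20. Quinn and Priya advance.
Runoff: Quinn is ranked above Priya on 20 ballots, Priya above Quinn on 27.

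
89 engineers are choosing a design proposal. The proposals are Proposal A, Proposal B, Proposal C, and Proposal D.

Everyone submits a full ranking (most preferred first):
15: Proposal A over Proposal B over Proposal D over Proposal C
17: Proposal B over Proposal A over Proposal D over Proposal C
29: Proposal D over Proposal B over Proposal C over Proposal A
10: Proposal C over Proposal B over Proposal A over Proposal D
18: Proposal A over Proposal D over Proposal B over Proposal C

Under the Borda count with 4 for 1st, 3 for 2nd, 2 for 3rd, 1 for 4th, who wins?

Proposal A: 15×4 + 17×3 + 29×1 + 10×2 + 18×4 = 232
Proposal B: 15×3 + 17×4 + 29×3 + 10×3 + 18×2 = 266
Proposal C: 15×1 + 17×1 + 29×2 + 10×4 + 18×1 = 148
Proposal D: 15×2 + 17×2 + 29×4 + 10×1 + 18×3 = 244

Proposal B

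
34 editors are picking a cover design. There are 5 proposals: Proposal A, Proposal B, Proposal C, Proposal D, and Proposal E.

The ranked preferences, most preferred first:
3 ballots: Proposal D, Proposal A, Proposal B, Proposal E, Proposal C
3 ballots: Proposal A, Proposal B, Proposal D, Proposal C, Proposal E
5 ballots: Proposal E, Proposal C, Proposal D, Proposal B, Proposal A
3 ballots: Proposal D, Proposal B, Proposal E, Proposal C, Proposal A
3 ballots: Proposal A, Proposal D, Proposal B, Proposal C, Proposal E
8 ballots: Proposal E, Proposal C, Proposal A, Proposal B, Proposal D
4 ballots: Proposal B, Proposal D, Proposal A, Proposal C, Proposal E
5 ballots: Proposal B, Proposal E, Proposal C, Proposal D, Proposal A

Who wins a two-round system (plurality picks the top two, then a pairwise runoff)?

Round 1 first-place votes: Proposal A 6, Proposal B 9, Proposal C 0, Proposal D 6, Proposal E 13. Proposal E and Proposal B advance.
Runoff: Proposal E is ranked above Proposal B on 13 ballots, Proposal B above Proposal E on 21.

Proposal B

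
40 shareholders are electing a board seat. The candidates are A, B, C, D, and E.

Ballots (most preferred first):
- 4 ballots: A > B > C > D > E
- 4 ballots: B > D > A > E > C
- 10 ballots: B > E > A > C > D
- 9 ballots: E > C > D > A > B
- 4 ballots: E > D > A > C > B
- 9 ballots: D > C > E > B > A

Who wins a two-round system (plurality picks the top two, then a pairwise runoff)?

Round 1 first-place votes: A 4, B 14, C 0, D 9, E 13. B and E advance.
Runoff: B is ranked above E on 18 ballots, E above B on 22.

E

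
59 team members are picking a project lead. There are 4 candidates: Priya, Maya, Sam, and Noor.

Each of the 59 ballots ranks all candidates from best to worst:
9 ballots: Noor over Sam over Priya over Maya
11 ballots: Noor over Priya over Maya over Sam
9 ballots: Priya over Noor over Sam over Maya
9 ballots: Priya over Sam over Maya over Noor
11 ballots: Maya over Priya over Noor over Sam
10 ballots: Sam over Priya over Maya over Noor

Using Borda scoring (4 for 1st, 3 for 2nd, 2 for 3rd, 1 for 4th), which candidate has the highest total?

Priya

Priya: 9×2 + 11×3 + 9×4 + 9×4 + 11×3 + 10×3 = 186
Maya: 9×1 + 11×2 + 9×1 + 9×2 + 11×4 + 10×2 = 122
Sam: 9×3 + 11×1 + 9×2 + 9×3 + 11×1 + 10×4 = 134
Noor: 9×4 + 11×4 + 9×3 + 9×1 + 11×2 + 10×1 = 148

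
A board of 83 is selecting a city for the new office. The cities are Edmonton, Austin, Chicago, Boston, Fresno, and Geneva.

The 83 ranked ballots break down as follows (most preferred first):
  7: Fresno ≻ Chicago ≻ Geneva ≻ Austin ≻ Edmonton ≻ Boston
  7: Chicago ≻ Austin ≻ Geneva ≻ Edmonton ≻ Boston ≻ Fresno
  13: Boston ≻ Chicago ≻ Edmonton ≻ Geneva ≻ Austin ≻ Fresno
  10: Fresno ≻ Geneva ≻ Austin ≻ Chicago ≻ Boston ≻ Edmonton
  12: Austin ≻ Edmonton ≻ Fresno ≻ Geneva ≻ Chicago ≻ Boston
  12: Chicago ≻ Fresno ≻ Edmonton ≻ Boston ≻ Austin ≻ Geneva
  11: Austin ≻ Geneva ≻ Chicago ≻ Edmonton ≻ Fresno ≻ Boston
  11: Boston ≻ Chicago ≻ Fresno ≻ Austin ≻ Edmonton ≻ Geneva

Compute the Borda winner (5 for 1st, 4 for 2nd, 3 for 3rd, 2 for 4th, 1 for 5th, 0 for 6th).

Chicago

Edmonton: 7×1 + 7×2 + 13×3 + 10×0 + 12×4 + 12×3 + 11×2 + 11×1 = 177
Austin: 7×2 + 7×4 + 13×1 + 10×3 + 12×5 + 12×1 + 11×5 + 11×2 = 234
Chicago: 7×4 + 7×5 + 13×4 + 10×2 + 12×1 + 12×5 + 11×3 + 11×4 = 284
Boston: 7×0 + 7×1 + 13×5 + 10×1 + 12×0 + 12×2 + 11×0 + 11×5 = 161
Fresno: 7×5 + 7×0 + 13×0 + 10×5 + 12×3 + 12×4 + 11×1 + 11×3 = 213
Geneva: 7×3 + 7×3 + 13×2 + 10×4 + 12×2 + 12×0 + 11×4 + 11×0 = 176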